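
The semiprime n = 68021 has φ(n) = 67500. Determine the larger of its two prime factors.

φ(n) = (p−1)(q−1) = n − (p+q) + 1, so p + q = 68021 − 67500 + 1 = 522.
p and q are the roots of t² − 522t + 68021 = 0.
Discriminant: 522² − 4·68021 = 272484 − 272084 = 400; √400 = 20.
q = (522 − 20)/2 = 251, p = (522 + 20)/2 = 271.
Check: 251 · 271 = 68021.

271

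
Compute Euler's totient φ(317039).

Factor: 317039 = 43 · 73 · 101.
φ(317039) = (43−1) · (73−1) · (101−1) = 42 · 72 · 100 = 302400.

302400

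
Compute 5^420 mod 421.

1

5^1 ≡ 5 (mod 421)
5^2 ≡ 5^2 = 25 ≡ 25 (mod 421)
5^4 ≡ 25^2 = 625 ≡ 204 (mod 421)
5^8 ≡ 204^2 = 41616 ≡ 358 (mod 421)
5^16 ≡ 358^2 = 128164 ≡ 180 (mod 421)
5^32 ≡ 180^2 = 32400 ≡ 404 (mod 421)
5^64 ≡ 404^2 = 163216 ≡ 289 (mod 421)
5^128 ≡ 289^2 = 83521 ≡ 163 (mod 421)
5^256 ≡ 163^2 = 26569 ≡ 46 (mod 421)
420 = 256 + 128 + 32 + 4 in binary powers of 2.
So 5^420 ≡ 46 · 163 · 404 · 204 ≡ 1 (mod 421).
Since the result is 1, base 5 gives no evidence that 421 is composite.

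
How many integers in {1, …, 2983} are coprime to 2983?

2808

Factor: 2983 = 19 · 157.
φ(2983) = (19−1) · (157−1) = 18 · 156 = 2808.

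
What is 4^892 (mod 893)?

61

4^1 ≡ 4 (mod 893)
4^2 ≡ 4^2 = 16 ≡ 16 (mod 893)
4^4 ≡ 16^2 = 256 ≡ 256 (mod 893)
4^8 ≡ 256^2 = 65536 ≡ 347 (mod 893)
4^16 ≡ 347^2 = 120409 ≡ 747 (mod 893)
4^32 ≡ 747^2 = 558009 ≡ 777 (mod 893)
4^64 ≡ 777^2 = 603729 ≡ 61 (mod 893)
4^128 ≡ 61^2 = 3721 ≡ 149 (mod 893)
4^256 ≡ 149^2 = 22201 ≡ 769 (mod 893)
4^512 ≡ 769^2 = 591361 ≡ 195 (mod 893)
892 = 512 + 256 + 64 + 32 + 16 + 8 + 4 in binary powers of 2.
So 4^892 ≡ 195 · 769 · 61 · 777 · 747 · 347 · 256 ≡ 61 (mod 893).
Since 61 ≠ 1, base 4 is a Fermat witness: 893 is composite.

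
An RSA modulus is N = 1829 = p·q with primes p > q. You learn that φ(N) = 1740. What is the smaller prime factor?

31

φ(n) = (p−1)(q−1) = n − (p+q) + 1, so p + q = 1829 − 1740 + 1 = 90.
p and q are the roots of t² − 90t + 1829 = 0.
Discriminant: 90² − 4·1829 = 8100 − 7316 = 784; √784 = 28.
q = (90 − 28)/2 = 31, p = (90 + 28)/2 = 59.
Check: 31 · 59 = 1829.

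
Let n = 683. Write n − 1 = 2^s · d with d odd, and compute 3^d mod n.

1

683 − 1 = 682 = 2^1 · 341, so d = 341.
3^1 ≡ 3 (mod 683)
3^2 ≡ 3^2 = 9 ≡ 9 (mod 683)
3^4 ≡ 9^2 = 81 ≡ 81 (mod 683)
3^8 ≡ 81^2 = 6561 ≡ 414 (mod 683)
3^16 ≡ 414^2 = 171396 ≡ 646 (mod 683)
3^32 ≡ 646^2 = 417316 ≡ 3 (mod 683)
3^64 ≡ 3^2 = 9 ≡ 9 (mod 683)
3^128 ≡ 9^2 = 81 ≡ 81 (mod 683)
3^256 ≡ 81^2 = 6561 ≡ 414 (mod 683)
341 = 256 + 64 + 16 + 4 + 1 in binary powers of 2.
So 3^341 ≡ 414 · 9 · 646 · 81 · 3 ≡ 1 (mod 683).
Since 3^d ≡ 1 (mod 683), base 3 does not prove 683 composite.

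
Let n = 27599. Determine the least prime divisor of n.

11

27599 is odd.
Digit sum 32, not divisible by 3.
Ends in 9: not divisible by 5.
7: 27599 = 7·3942 + 5
11: 27599 = 11·2509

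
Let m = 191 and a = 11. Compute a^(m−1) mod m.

11^1 ≡ 11 (mod 191)
11^2 ≡ 11^2 = 121 ≡ 121 (mod 191)
11^4 ≡ 121^2 = 14641 ≡ 125 (mod 191)
11^8 ≡ 125^2 = 15625 ≡ 154 (mod 191)
11^16 ≡ 154^2 = 23716 ≡ 32 (mod 191)
11^32 ≡ 32^2 = 1024 ≡ 69 (mod 191)
11^64 ≡ 69^2 = 4761 ≡ 177 (mod 191)
11^128 ≡ 177^2 = 31329 ≡ 5 (mod 191)
190 = 128 + 32 + 16 + 8 + 4 + 2 in binary powers of 2.
So 11^190 ≡ 5 · 69 · 32 · 154 · 125 · 121 ≡ 1 (mod 191).
Since the result is 1, base 11 gives no evidence that 191 is composite.

1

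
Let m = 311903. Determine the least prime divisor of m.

311903 is odd.
Digit sum 17, not divisible by 3.
Ends in 3: not divisible by 5.
7: 311903 = 7·44557 + 4
11: 311903 = 11·28354 + 9
13: 311903 = 13·23992 + 7
17: 311903 = 17·18347 + 4
19: 311903 = 19·16415 + 18
23: 311903 = 23·13561

23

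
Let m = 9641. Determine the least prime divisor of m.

31

9641 is odd.
Digit sum 20, not divisible by 3.
Ends in 1: not divisible by 5.
7: 9641 = 7·1377 + 2
11: 9641 = 11·876 + 5
13: 9641 = 13·741 + 8
17: 9641 = 17·567 + 2
19: 9641 = 19·507 + 8
23: 9641 = 23·419 + 4
29: 9641 = 29·332 + 13
31: 9641 = 31·311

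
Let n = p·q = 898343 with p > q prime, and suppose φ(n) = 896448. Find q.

929

φ(n) = (p−1)(q−1) = n − (p+q) + 1, so p + q = 898343 − 896448 + 1 = 1896.
p and q are the roots of t² − 1896t + 898343 = 0.
Discriminant: 1896² − 4·898343 = 3594816 − 3593372 = 1444; √1444 = 38.
q = (1896 − 38)/2 = 929, p = (1896 + 38)/2 = 967.
Check: 929 · 967 = 898343.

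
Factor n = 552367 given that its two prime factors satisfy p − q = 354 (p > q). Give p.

Since p = q + 354, we have 552367 = q(q + 354), so q² + 354q − 552367 = 0.
Discriminant: 354² + 4·552367 = 125316 + 2209468 = 2334784; √2334784 = 1528.
q = (−354 + 1528)/2 = 587, and p = q + 354 = 941.
Check: 587 · 941 = 552367.

941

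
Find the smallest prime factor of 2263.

2263 is odd.
Digit sum 13, not divisible by 3.
Ends in 3: not divisible by 5.
7: 2263 = 7·323 + 2
11: 2263 = 11·205 + 8
13: 2263 = 13·174 + 1
17: 2263 = 17·133 + 2
19: 2263 = 19·119 + 2
23: 2263 = 23·98 + 9
29: 2263 = 29·78 + 1
31: 2263 = 31·73

31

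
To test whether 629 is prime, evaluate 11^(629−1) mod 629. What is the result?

11^1 ≡ 11 (mod 629)
11^2 ≡ 11^2 = 121 ≡ 121 (mod 629)
11^4 ≡ 121^2 = 14641 ≡ 174 (mod 629)
11^8 ≡ 174^2 = 30276 ≡ 84 (mod 629)
11^16 ≡ 84^2 = 7056 ≡ 137 (mod 629)
11^32 ≡ 137^2 = 18769 ≡ 528 (mod 629)
11^64 ≡ 528^2 = 278784 ≡ 137 (mod 629)
11^128 ≡ 137^2 = 18769 ≡ 528 (mod 629)
11^256 ≡ 528^2 = 278784 ≡ 137 (mod 629)
11^512 ≡ 137^2 = 18769 ≡ 528 (mod 629)
628 = 512 + 64 + 32 + 16 + 4 in binary powers of 2.
So 11^628 ≡ 528 · 137 · 528 · 137 · 174 ≡ 174 (mod 629).
Since 174 ≠ 1, base 11 is a Fermat witness: 629 is composite.

174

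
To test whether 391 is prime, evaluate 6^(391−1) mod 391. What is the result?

6^1 ≡ 6 (mod 391)
6^2 ≡ 6^2 = 36 ≡ 36 (mod 391)
6^4 ≡ 36^2 = 1296 ≡ 123 (mod 391)
6^8 ≡ 123^2 = 15129 ≡ 271 (mod 391)
6^16 ≡ 271^2 = 73441 ≡ 324 (mod 391)
6^32 ≡ 324^2 = 104976 ≡ 188 (mod 391)
6^64 ≡ 188^2 = 35344 ≡ 154 (mod 391)
6^128 ≡ 154^2 = 23716 ≡ 256 (mod 391)
6^256 ≡ 256^2 = 65536 ≡ 239 (mod 391)
390 = 256 + 128 + 4 + 2 in binary powers of 2.
So 6^390 ≡ 239 · 256 · 123 · 36 ≡ 25 (mod 391).
Since 25 ≠ 1, base 6 is a Fermat witness: 391 is composite.

25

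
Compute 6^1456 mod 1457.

6^1 ≡ 6 (mod 1457)
6^2 ≡ 6^2 = 36 ≡ 36 (mod 1457)
6^4 ≡ 36^2 = 1296 ≡ 1296 (mod 1457)
6^8 ≡ 1296^2 = 1679616 ≡ 1152 (mod 1457)
6^16 ≡ 1152^2 = 1327104 ≡ 1234 (mod 1457)
6^32 ≡ 1234^2 = 1522756 ≡ 191 (mod 1457)
6^64 ≡ 191^2 = 36481 ≡ 56 (mod 1457)
6^128 ≡ 56^2 = 3136 ≡ 222 (mod 1457)
6^256 ≡ 222^2 = 49284 ≡ 1203 (mod 1457)
6^512 ≡ 1203^2 = 1447209 ≡ 408 (mod 1457)
6^1024 ≡ 408^2 = 166464 ≡ 366 (mod 1457)
1456 = 1024 + 256 + 128 + 32 + 16 in binary powers of 2.
So 6^1456 ≡ 366 · 1203 · 222 · 191 · 1234 ≡ 521 (mod 1457).
Since 521 ≠ 1, base 6 is a Fermat witness: 1457 is composite.

521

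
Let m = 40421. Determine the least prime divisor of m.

40421 is odd.
Digit sum 11, not divisible by 3.
Ends in 1: not divisible by 5.
7: 40421 = 7·5774 + 3
11: 40421 = 11·3674 + 7
13: 40421 = 13·3109 + 4
17: 40421 = 17·2377 + 12
19: 40421 = 19·2127 + 8
23: 40421 = 23·1757 + 10
29: 40421 = 29·1393 + 24
31: 40421 = 31·1303 + 28
37: 40421 = 37·1092 + 17
41: 40421 = 41·985 + 36
43: 40421 = 43·940 + 1
47: 40421 = 47·860 + 1
53: 40421 = 53·762 + 35
59: 40421 = 59·685 + 6
61: 40421 = 61·662 + 39
67: 40421 = 67·603 + 20
71: 40421 = 71·569 + 22
73: 40421 = 73·553 + 52
79: 40421 = 79·511 + 52
83: 40421 = 83·487

83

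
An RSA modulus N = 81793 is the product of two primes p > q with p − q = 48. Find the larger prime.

311

Since p = q + 48, we have 81793 = q(q + 48), so q² + 48q − 81793 = 0.
Discriminant: 48² + 4·81793 = 2304 + 327172 = 329476; √329476 = 574.
q = (−48 + 574)/2 = 263, and p = q + 48 = 311.
Check: 263 · 311 = 81793.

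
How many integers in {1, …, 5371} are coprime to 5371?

Factor: 5371 = 41 · 131.
φ(5371) = (41−1) · (131−1) = 40 · 130 = 5200.

5200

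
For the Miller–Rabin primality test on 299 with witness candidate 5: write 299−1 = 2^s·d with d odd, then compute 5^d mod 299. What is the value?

291

299 − 1 = 298 = 2^1 · 149, so d = 149.
5^1 ≡ 5 (mod 299)
5^2 ≡ 5^2 = 25 ≡ 25 (mod 299)
5^4 ≡ 25^2 = 625 ≡ 27 (mod 299)
5^8 ≡ 27^2 = 729 ≡ 131 (mod 299)
5^16 ≡ 131^2 = 17161 ≡ 118 (mod 299)
5^32 ≡ 118^2 = 13924 ≡ 170 (mod 299)
5^64 ≡ 170^2 = 28900 ≡ 196 (mod 299)
5^128 ≡ 196^2 = 38416 ≡ 144 (mod 299)
149 = 128 + 16 + 4 + 1 in binary powers of 2.
So 5^149 ≡ 144 · 118 · 27 · 5 ≡ 291 (mod 299).
Squaring chain: 291; never reaches −1, so base 5 is a Miller–Rabin witness that 299 is composite.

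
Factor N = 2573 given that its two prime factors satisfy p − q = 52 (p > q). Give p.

83

Since p = q + 52, we have 2573 = q(q + 52), so q² + 52q − 2573 = 0.
Discriminant: 52² + 4·2573 = 2704 + 10292 = 12996; √12996 = 114.
q = (−52 + 114)/2 = 31, and p = q + 52 = 83.
Check: 31 · 83 = 2573.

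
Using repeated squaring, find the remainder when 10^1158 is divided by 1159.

163

10^1 ≡ 10 (mod 1159)
10^2 ≡ 10^2 = 100 ≡ 100 (mod 1159)
10^4 ≡ 100^2 = 10000 ≡ 728 (mod 1159)
10^8 ≡ 728^2 = 529984 ≡ 321 (mod 1159)
10^16 ≡ 321^2 = 103041 ≡ 1049 (mod 1159)
10^32 ≡ 1049^2 = 1100401 ≡ 510 (mod 1159)
10^64 ≡ 510^2 = 260100 ≡ 484 (mod 1159)
10^128 ≡ 484^2 = 234256 ≡ 138 (mod 1159)
10^256 ≡ 138^2 = 19044 ≡ 500 (mod 1159)
10^512 ≡ 500^2 = 250000 ≡ 815 (mod 1159)
10^1024 ≡ 815^2 = 664225 ≡ 118 (mod 1159)
1158 = 1024 + 128 + 4 + 2 in binary powers of 2.
So 10^1158 ≡ 118 · 138 · 728 · 100 ≡ 163 (mod 1159).
Since 163 ≠ 1, base 10 is a Fermat witness: 1159 is composite.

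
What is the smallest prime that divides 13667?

13667 is odd.
Digit sum 23, not divisible by 3.
Ends in 7: not divisible by 5.
7: 13667 = 7·1952 + 3
11: 13667 = 11·1242 + 5
13: 13667 = 13·1051 + 4
17: 13667 = 17·803 + 16
19: 13667 = 19·719 + 6
23: 13667 = 23·594 + 5
29: 13667 = 29·471 + 8
31: 13667 = 31·440 + 27
37: 13667 = 37·369 + 14
41: 13667 = 41·333 + 14
43: 13667 = 43·317 + 36
47: 13667 = 47·290 + 37
53: 13667 = 53·257 + 46
59: 13667 = 59·231 + 38
61: 13667 = 61·224 + 3
67: 13667 = 67·203 + 66
71: 13667 = 71·192 + 35
73: 13667 = 73·187 + 16
79: 13667 = 79·173

79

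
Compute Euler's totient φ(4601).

4452

Factor: 4601 = 43 · 107.
φ(4601) = (43−1) · (107−1) = 42 · 106 = 4452.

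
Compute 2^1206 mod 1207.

642

2^1 ≡ 2 (mod 1207)
2^2 ≡ 2^2 = 4 ≡ 4 (mod 1207)
2^4 ≡ 4^2 = 16 ≡ 16 (mod 1207)
2^8 ≡ 16^2 = 256 ≡ 256 (mod 1207)
2^16 ≡ 256^2 = 65536 ≡ 358 (mod 1207)
2^32 ≡ 358^2 = 128164 ≡ 222 (mod 1207)
2^64 ≡ 222^2 = 49284 ≡ 1004 (mod 1207)
2^128 ≡ 1004^2 = 1008016 ≡ 171 (mod 1207)
2^256 ≡ 171^2 = 29241 ≡ 273 (mod 1207)
2^512 ≡ 273^2 = 74529 ≡ 902 (mod 1207)
2^1024 ≡ 902^2 = 813604 ≡ 86 (mod 1207)
1206 = 1024 + 128 + 32 + 16 + 4 + 2 in binary powers of 2.
So 2^1206 ≡ 86 · 171 · 222 · 358 · 16 · 4 ≡ 642 (mod 1207).
Since 642 ≠ 1, base 2 is a Fermat witness: 1207 is composite.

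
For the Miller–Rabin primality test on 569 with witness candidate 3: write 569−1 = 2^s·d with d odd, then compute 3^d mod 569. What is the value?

277

569 − 1 = 568 = 2^3 · 71, so d = 71.
3^1 ≡ 3 (mod 569)
3^2 ≡ 3^2 = 9 ≡ 9 (mod 569)
3^4 ≡ 9^2 = 81 ≡ 81 (mod 569)
3^8 ≡ 81^2 = 6561 ≡ 302 (mod 569)
3^16 ≡ 302^2 = 91204 ≡ 164 (mod 569)
3^32 ≡ 164^2 = 26896 ≡ 153 (mod 569)
3^64 ≡ 153^2 = 23409 ≡ 80 (mod 569)
71 = 64 + 4 + 2 + 1 in binary powers of 2.
So 3^71 ≡ 80 · 81 · 9 · 3 ≡ 277 (mod 569).
Squaring chain: 277 → 483 → 568; reaches −1, so base 3 does not prove 569 composite.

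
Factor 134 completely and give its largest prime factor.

67

134 = 2 · 67
67 is prime.
So 134 = 2 · 67; the largest prime factor is 67.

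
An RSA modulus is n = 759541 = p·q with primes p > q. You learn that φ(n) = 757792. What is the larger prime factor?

φ(n) = (p−1)(q−1) = n − (p+q) + 1, so p + q = 759541 − 757792 + 1 = 1750.
p and q are the roots of t² − 1750t + 759541 = 0.
Discriminant: 1750² − 4·759541 = 3062500 − 3038164 = 24336; √24336 = 156.
q = (1750 − 156)/2 = 797, p = (1750 + 156)/2 = 953.
Check: 797 · 953 = 759541.

953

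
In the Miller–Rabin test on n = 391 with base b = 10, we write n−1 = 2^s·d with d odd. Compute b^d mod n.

320

391 − 1 = 390 = 2^1 · 195, so d = 195.
10^1 ≡ 10 (mod 391)
10^2 ≡ 10^2 = 100 ≡ 100 (mod 391)
10^4 ≡ 100^2 = 10000 ≡ 225 (mod 391)
10^8 ≡ 225^2 = 50625 ≡ 186 (mod 391)
10^16 ≡ 186^2 = 34596 ≡ 188 (mod 391)
10^32 ≡ 188^2 = 35344 ≡ 154 (mod 391)
10^64 ≡ 154^2 = 23716 ≡ 256 (mod 391)
10^128 ≡ 256^2 = 65536 ≡ 239 (mod 391)
195 = 128 + 64 + 2 + 1 in binary powers of 2.
So 10^195 ≡ 239 · 256 · 100 · 10 ≡ 320 (mod 391).
Squaring chain: 320; never reaches −1, so base 10 is a Miller–Rabin witness that 391 is composite.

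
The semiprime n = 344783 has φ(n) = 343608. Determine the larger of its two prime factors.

619

φ(n) = (p−1)(q−1) = n − (p+q) + 1, so p + q = 344783 − 343608 + 1 = 1176.
p and q are the roots of t² − 1176t + 344783 = 0.
Discriminant: 1176² − 4·344783 = 1382976 − 1379132 = 3844; √3844 = 62.
q = (1176 − 62)/2 = 557, p = (1176 + 62)/2 = 619.
Check: 557 · 619 = 344783.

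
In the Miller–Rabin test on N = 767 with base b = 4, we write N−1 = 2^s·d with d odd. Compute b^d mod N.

767 − 1 = 766 = 2^1 · 383, so d = 383.
4^1 ≡ 4 (mod 767)
4^2 ≡ 4^2 = 16 ≡ 16 (mod 767)
4^4 ≡ 16^2 = 256 ≡ 256 (mod 767)
4^8 ≡ 256^2 = 65536 ≡ 341 (mod 767)
4^16 ≡ 341^2 = 116281 ≡ 464 (mod 767)
4^32 ≡ 464^2 = 215296 ≡ 536 (mod 767)
4^64 ≡ 536^2 = 287296 ≡ 438 (mod 767)
4^128 ≡ 438^2 = 191844 ≡ 94 (mod 767)
4^256 ≡ 94^2 = 8836 ≡ 399 (mod 767)
383 = 256 + 64 + 32 + 16 + 8 + 4 + 2 + 1 in binary powers of 2.
So 4^383 ≡ 399 · 438 · 536 · 464 · 341 · 256 · 16 · 4 ≡ 556 (mod 767).
Squaring chain: 556; never reaches −1, so base 4 is a Miller–Rabin witness that 767 is composite.

556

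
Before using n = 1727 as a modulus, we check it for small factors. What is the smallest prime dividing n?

11

1727 is odd.
Digit sum 17, not divisible by 3.
Ends in 7: not divisible by 5.
7: 1727 = 7·246 + 5
11: 1727 = 11·157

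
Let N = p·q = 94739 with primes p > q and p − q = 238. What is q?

Since p = q + 238, we have 94739 = q(q + 238), so q² + 238q − 94739 = 0.
Discriminant: 238² + 4·94739 = 56644 + 378956 = 435600; √435600 = 660.
q = (−238 + 660)/2 = 211, and p = q + 238 = 449.
Check: 211 · 449 = 94739.

211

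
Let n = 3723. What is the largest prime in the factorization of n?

3723 = 3 · 1241
1241 = 17 · 73
73 is prime.
So 3723 = 3 · 17 · 73; the largest prime factor is 73.

73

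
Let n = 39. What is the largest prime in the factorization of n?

39 = 3 · 13
13 is prime.
So 39 = 3 · 13; the largest prime factor is 13.

13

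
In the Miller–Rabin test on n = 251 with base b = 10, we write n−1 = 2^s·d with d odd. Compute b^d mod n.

251 − 1 = 250 = 2^1 · 125, so d = 125.
10^1 ≡ 10 (mod 251)
10^2 ≡ 10^2 = 100 ≡ 100 (mod 251)
10^4 ≡ 100^2 = 10000 ≡ 211 (mod 251)
10^8 ≡ 211^2 = 44521 ≡ 94 (mod 251)
10^16 ≡ 94^2 = 8836 ≡ 51 (mod 251)
10^32 ≡ 51^2 = 2601 ≡ 91 (mod 251)
10^64 ≡ 91^2 = 8281 ≡ 249 (mod 251)
125 = 64 + 32 + 16 + 8 + 4 + 1 in binary powers of 2.
So 10^125 ≡ 249 · 91 · 51 · 94 · 211 · 10 ≡ 250 (mod 251).
Since 10^d ≡ 250 (mod 251), base 10 does not prove 251 composite.

250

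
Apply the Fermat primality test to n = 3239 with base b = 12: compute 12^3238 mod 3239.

699

12^1 ≡ 12 (mod 3239)
12^2 ≡ 12^2 = 144 ≡ 144 (mod 3239)
12^4 ≡ 144^2 = 20736 ≡ 1302 (mod 3239)
12^8 ≡ 1302^2 = 1695204 ≡ 1207 (mod 3239)
12^16 ≡ 1207^2 = 1456849 ≡ 2538 (mod 3239)
12^32 ≡ 2538^2 = 6441444 ≡ 2312 (mod 3239)
12^64 ≡ 2312^2 = 5345344 ≡ 994 (mod 3239)
12^128 ≡ 994^2 = 988036 ≡ 141 (mod 3239)
12^256 ≡ 141^2 = 19881 ≡ 447 (mod 3239)
12^512 ≡ 447^2 = 199809 ≡ 2230 (mod 3239)
12^1024 ≡ 2230^2 = 4972900 ≡ 1035 (mod 3239)
12^2048 ≡ 1035^2 = 1071225 ≡ 2355 (mod 3239)
3238 = 2048 + 1024 + 128 + 32 + 4 + 2 in binary powers of 2.
So 12^3238 ≡ 2355 · 1035 · 141 · 2312 · 1302 · 144 ≡ 699 (mod 3239).
Since 699 ≠ 1, base 12 is a Fermat witness: 3239 is composite.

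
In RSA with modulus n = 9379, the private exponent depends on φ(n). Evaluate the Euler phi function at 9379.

9184

Factor: 9379 = 83 · 113.
φ(9379) = (83−1) · (113−1) = 82 · 112 = 9184.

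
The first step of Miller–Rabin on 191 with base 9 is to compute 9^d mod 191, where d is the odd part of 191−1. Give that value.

191 − 1 = 190 = 2^1 · 95, so d = 95.
9^1 ≡ 9 (mod 191)
9^2 ≡ 9^2 = 81 ≡ 81 (mod 191)
9^4 ≡ 81^2 = 6561 ≡ 67 (mod 191)
9^8 ≡ 67^2 = 4489 ≡ 96 (mod 191)
9^16 ≡ 96^2 = 9216 ≡ 48 (mod 191)
9^32 ≡ 48^2 = 2304 ≡ 12 (mod 191)
9^64 ≡ 12^2 = 144 ≡ 144 (mod 191)
95 = 64 + 16 + 8 + 4 + 2 + 1 in binary powers of 2.
So 9^95 ≡ 144 · 48 · 96 · 67 · 81 · 9 ≡ 1 (mod 191).
Since 9^d ≡ 1 (mod 191), base 9 does not prove 191 composite.

1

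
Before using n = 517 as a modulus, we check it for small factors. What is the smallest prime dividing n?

517 is odd.
Digit sum 13, not divisible by 3.
Ends in 7: not divisible by 5.
7: 517 = 7·73 + 6
11: 517 = 11·47

11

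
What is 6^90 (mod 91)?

6^1 ≡ 6 (mod 91)
6^2 ≡ 6^2 = 36 ≡ 36 (mod 91)
6^4 ≡ 36^2 = 1296 ≡ 22 (mod 91)
6^8 ≡ 22^2 = 484 ≡ 29 (mod 91)
6^16 ≡ 29^2 = 841 ≡ 22 (mod 91)
6^32 ≡ 22^2 = 484 ≡ 29 (mod 91)
6^64 ≡ 29^2 = 841 ≡ 22 (mod 91)
90 = 64 + 16 + 8 + 2 in binary powers of 2.
So 6^90 ≡ 22 · 22 · 29 · 36 ≡ 64 (mod 91).
Since 64 ≠ 1, base 6 is a Fermat witness: 91 is composite.

64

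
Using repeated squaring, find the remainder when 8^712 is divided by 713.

8^1 ≡ 8 (mod 713)
8^2 ≡ 8^2 = 64 ≡ 64 (mod 713)
8^4 ≡ 64^2 = 4096 ≡ 531 (mod 713)
8^8 ≡ 531^2 = 281961 ≡ 326 (mod 713)
8^16 ≡ 326^2 = 106276 ≡ 39 (mod 713)
8^32 ≡ 39^2 = 1521 ≡ 95 (mod 713)
8^64 ≡ 95^2 = 9025 ≡ 469 (mod 713)
8^128 ≡ 469^2 = 219961 ≡ 357 (mod 713)
8^256 ≡ 357^2 = 127449 ≡ 535 (mod 713)
8^512 ≡ 535^2 = 286225 ≡ 312 (mod 713)
712 = 512 + 128 + 64 + 8 in binary powers of 2.
So 8^712 ≡ 312 · 357 · 469 · 326 ≡ 188 (mod 713).
Since 188 ≠ 1, base 8 is a Fermat witness: 713 is composite.

188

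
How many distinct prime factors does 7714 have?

4

7714 = 2 · 3857
3857 = 7 · 551
551 = 19 · 29
7714 = 2 · 7 · 19 · 29, which has 4 distinct prime factors.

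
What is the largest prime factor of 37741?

73

37741 = 11 · 3431
3431 = 47 · 73
73 is prime.
So 37741 = 11 · 47 · 73; the largest prime factor is 73.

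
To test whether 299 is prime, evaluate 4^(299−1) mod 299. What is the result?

4^1 ≡ 4 (mod 299)
4^2 ≡ 4^2 = 16 ≡ 16 (mod 299)
4^4 ≡ 16^2 = 256 ≡ 256 (mod 299)
4^8 ≡ 256^2 = 65536 ≡ 55 (mod 299)
4^16 ≡ 55^2 = 3025 ≡ 35 (mod 299)
4^32 ≡ 35^2 = 1225 ≡ 29 (mod 299)
4^64 ≡ 29^2 = 841 ≡ 243 (mod 299)
4^128 ≡ 243^2 = 59049 ≡ 146 (mod 299)
4^256 ≡ 146^2 = 21316 ≡ 87 (mod 299)
298 = 256 + 32 + 8 + 2 in binary powers of 2.
So 4^298 ≡ 87 · 29 · 55 · 16 ≡ 165 (mod 299).
Since 165 ≠ 1, base 4 is a Fermat witness: 299 is composite.

165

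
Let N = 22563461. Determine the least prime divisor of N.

22563461 is odd.
Digit sum 29, not divisible by 3.
Ends in 1: not divisible by 5.
7: 22563461 = 7·3223351 + 4
11: 22563461 = 11·2051223 + 8
13: 22563461 = 13·1735650 + 11
17: 22563461 = 17·1327262 + 7
19: 22563461 = 19·1187550 + 11
23: 22563461 = 23·981020 + 1
29: 22563461 = 29·778050 + 11
31: 22563461 = 31·727853 + 18
37: 22563461 = 37·609823 + 10
41: 22563461 = 41·550328 + 13
43: 22563461 = 43·524731 + 28
47: 22563461 = 47·480073 + 30
53: 22563461 = 53·425725 + 36
59: 22563461 = 59·382431 + 32
61: 22563461 = 61·369892 + 49
67: 22563461 = 67·336768 + 5
71: 22563461 = 71·317795 + 16
73: 22563461 = 73·309088 + 37
79: 22563461 = 79·285613 + 34
83: 22563461 = 83·271848 + 77
89: 22563461 = 89·253522 + 3
97: 22563461 = 97·232613

97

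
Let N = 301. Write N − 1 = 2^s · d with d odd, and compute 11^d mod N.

274

301 − 1 = 300 = 2^2 · 75, so d = 75.
11^1 ≡ 11 (mod 301)
11^2 ≡ 11^2 = 121 ≡ 121 (mod 301)
11^4 ≡ 121^2 = 14641 ≡ 193 (mod 301)
11^8 ≡ 193^2 = 37249 ≡ 226 (mod 301)
11^16 ≡ 226^2 = 51076 ≡ 207 (mod 301)
11^32 ≡ 207^2 = 42849 ≡ 107 (mod 301)
11^64 ≡ 107^2 = 11449 ≡ 11 (mod 301)
75 = 64 + 8 + 2 + 1 in binary powers of 2.
So 11^75 ≡ 11 · 226 · 121 · 11 ≡ 274 (mod 301).
Squaring chain: 274 → 127; never reaches −1, so base 11 is a Miller–Rabin witness that 301 is composite.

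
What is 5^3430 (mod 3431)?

1191

5^1 ≡ 5 (mod 3431)
5^2 ≡ 5^2 = 25 ≡ 25 (mod 3431)
5^4 ≡ 25^2 = 625 ≡ 625 (mod 3431)
5^8 ≡ 625^2 = 390625 ≡ 2922 (mod 3431)
5^16 ≡ 2922^2 = 8538084 ≡ 1756 (mod 3431)
5^32 ≡ 1756^2 = 3083536 ≡ 2498 (mod 3431)
5^64 ≡ 2498^2 = 6240004 ≡ 2446 (mod 3431)
5^128 ≡ 2446^2 = 5982916 ≡ 2683 (mod 3431)
5^256 ≡ 2683^2 = 7198489 ≡ 251 (mod 3431)
5^512 ≡ 251^2 = 63001 ≡ 1243 (mod 3431)
5^1024 ≡ 1243^2 = 1545049 ≡ 1099 (mod 3431)
5^2048 ≡ 1099^2 = 1207801 ≡ 89 (mod 3431)
3430 = 2048 + 1024 + 256 + 64 + 32 + 4 + 2 in binary powers of 2.
So 5^3430 ≡ 89 · 1099 · 251 · 2446 · 2498 · 625 · 25 ≡ 1191 (mod 3431).
Since 1191 ≠ 1, base 5 is a Fermat witness: 3431 is composite.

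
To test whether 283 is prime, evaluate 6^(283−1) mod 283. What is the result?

6^1 ≡ 6 (mod 283)
6^2 ≡ 6^2 = 36 ≡ 36 (mod 283)
6^4 ≡ 36^2 = 1296 ≡ 164 (mod 283)
6^8 ≡ 164^2 = 26896 ≡ 11 (mod 283)
6^16 ≡ 11^2 = 121 ≡ 121 (mod 283)
6^32 ≡ 121^2 = 14641 ≡ 208 (mod 283)
6^64 ≡ 208^2 = 43264 ≡ 248 (mod 283)
6^128 ≡ 248^2 = 61504 ≡ 93 (mod 283)
6^256 ≡ 93^2 = 8649 ≡ 159 (mod 283)
282 = 256 + 16 + 8 + 2 in binary powers of 2.
So 6^282 ≡ 159 · 121 · 11 · 36 ≡ 1 (mod 283).
Since the result is 1, base 6 gives no evidence that 283 is composite.

1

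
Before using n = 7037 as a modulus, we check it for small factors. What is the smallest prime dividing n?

7037 is odd.
Digit sum 17, not divisible by 3.
Ends in 7: not divisible by 5.
7: 7037 = 7·1005 + 2
11: 7037 = 11·639 + 8
13: 7037 = 13·541 + 4
17: 7037 = 17·413 + 16
19: 7037 = 19·370 + 7
23: 7037 = 23·305 + 22
29: 7037 = 29·242 + 19
31: 7037 = 31·227

31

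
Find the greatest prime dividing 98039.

98039 = 17 · 5767
5767 = 73 · 79
79 is prime.
So 98039 = 17 · 73 · 79; the largest prime factor is 79.

79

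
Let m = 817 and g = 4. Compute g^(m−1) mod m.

600

4^1 ≡ 4 (mod 817)
4^2 ≡ 4^2 = 16 ≡ 16 (mod 817)
4^4 ≡ 16^2 = 256 ≡ 256 (mod 817)
4^8 ≡ 256^2 = 65536 ≡ 176 (mod 817)
4^16 ≡ 176^2 = 30976 ≡ 747 (mod 817)
4^32 ≡ 747^2 = 558009 ≡ 815 (mod 817)
4^64 ≡ 815^2 = 664225 ≡ 4 (mod 817)
4^128 ≡ 4^2 = 16 ≡ 16 (mod 817)
4^256 ≡ 16^2 = 256 ≡ 256 (mod 817)
4^512 ≡ 256^2 = 65536 ≡ 176 (mod 817)
816 = 512 + 256 + 32 + 16 in binary powers of 2.
So 4^816 ≡ 176 · 256 · 815 · 747 ≡ 600 (mod 817).
Since 600 ≠ 1, base 4 is a Fermat witness: 817 is composite.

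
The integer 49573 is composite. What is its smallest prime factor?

89

49573 is odd.
Digit sum 28, not divisible by 3.
Ends in 3: not divisible by 5.
7: 49573 = 7·7081 + 6
11: 49573 = 11·4506 + 7
13: 49573 = 13·3813 + 4
17: 49573 = 17·2916 + 1
19: 49573 = 19·2609 + 2
23: 49573 = 23·2155 + 8
29: 49573 = 29·1709 + 12
31: 49573 = 31·1599 + 4
37: 49573 = 37·1339 + 30
41: 49573 = 41·1209 + 4
43: 49573 = 43·1152 + 37
47: 49573 = 47·1054 + 35
53: 49573 = 53·935 + 18
59: 49573 = 59·840 + 13
61: 49573 = 61·812 + 41
67: 49573 = 67·739 + 60
71: 49573 = 71·698 + 15
73: 49573 = 73·679 + 6
79: 49573 = 79·627 + 40
83: 49573 = 83·597 + 22
89: 49573 = 89·557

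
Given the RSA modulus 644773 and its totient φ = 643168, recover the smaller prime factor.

φ(n) = (p−1)(q−1) = n − (p+q) + 1, so p + q = 644773 − 643168 + 1 = 1606.
p and q are the roots of t² − 1606t + 644773 = 0.
Discriminant: 1606² − 4·644773 = 2579236 − 2579092 = 144; √144 = 12.
q = (1606 − 12)/2 = 797, p = (1606 + 12)/2 = 809.
Check: 797 · 809 = 644773.

797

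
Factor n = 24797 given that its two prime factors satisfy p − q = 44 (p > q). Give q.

Since p = q + 44, we have 24797 = q(q + 44), so q² + 44q − 24797 = 0.
Discriminant: 44² + 4·24797 = 1936 + 99188 = 101124; √101124 = 318.
q = (−44 + 318)/2 = 137, and p = q + 44 = 181.
Check: 137 · 181 = 24797.

137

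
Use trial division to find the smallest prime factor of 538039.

538039 is odd.
Digit sum 28, not divisible by 3.
Ends in 9: not divisible by 5.
7: 538039 = 7·76862 + 5
11: 538039 = 11·48912 + 7
13: 538039 = 13·41387 + 8
17: 538039 = 17·31649 + 6
19: 538039 = 19·28317 + 16
23: 538039 = 23·23393

23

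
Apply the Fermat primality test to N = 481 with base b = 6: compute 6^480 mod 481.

1

6^1 ≡ 6 (mod 481)
6^2 ≡ 6^2 = 36 ≡ 36 (mod 481)
6^4 ≡ 36^2 = 1296 ≡ 334 (mod 481)
6^8 ≡ 334^2 = 111556 ≡ 445 (mod 481)
6^16 ≡ 445^2 = 198025 ≡ 334 (mod 481)
6^32 ≡ 334^2 = 111556 ≡ 445 (mod 481)
6^64 ≡ 445^2 = 198025 ≡ 334 (mod 481)
6^128 ≡ 334^2 = 111556 ≡ 445 (mod 481)
6^256 ≡ 445^2 = 198025 ≡ 334 (mod 481)
480 = 256 + 128 + 64 + 32 in binary powers of 2.
So 6^480 ≡ 334 · 445 · 334 · 445 ≡ 1 (mod 481).
Since the result is 1, base 6 gives no evidence that 481 is composite.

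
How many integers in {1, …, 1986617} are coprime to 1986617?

Factor: 1986617 = 67 · 149 · 199.
φ(1986617) = (67−1) · (149−1) · (199−1) = 66 · 148 · 198 = 1934064.

1934064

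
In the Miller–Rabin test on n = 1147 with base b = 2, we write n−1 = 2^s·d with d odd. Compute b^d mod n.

1124

1147 − 1 = 1146 = 2^1 · 573, so d = 573.
2^1 ≡ 2 (mod 1147)
2^2 ≡ 2^2 = 4 ≡ 4 (mod 1147)
2^4 ≡ 4^2 = 16 ≡ 16 (mod 1147)
2^8 ≡ 16^2 = 256 ≡ 256 (mod 1147)
2^16 ≡ 256^2 = 65536 ≡ 157 (mod 1147)
2^32 ≡ 157^2 = 24649 ≡ 562 (mod 1147)
2^64 ≡ 562^2 = 315844 ≡ 419 (mod 1147)
2^128 ≡ 419^2 = 175561 ≡ 70 (mod 1147)
2^256 ≡ 70^2 = 4900 ≡ 312 (mod 1147)
2^512 ≡ 312^2 = 97344 ≡ 996 (mod 1147)
573 = 512 + 32 + 16 + 8 + 4 + 1 in binary powers of 2.
So 2^573 ≡ 996 · 562 · 157 · 256 · 16 · 2 ≡ 1124 (mod 1147).
Squaring chain: 1124; never reaches −1, so base 2 is a Miller–Rabin witness that 1147 is composite.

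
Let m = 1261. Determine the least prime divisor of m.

1261 is odd.
Digit sum 10, not divisible by 3.
Ends in 1: not divisible by 5.
7: 1261 = 7·180 + 1
11: 1261 = 11·114 + 7
13: 1261 = 13·97

13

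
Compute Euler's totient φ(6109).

5920

Factor: 6109 = 41 · 149.
φ(6109) = (41−1) · (149−1) = 40 · 148 = 5920.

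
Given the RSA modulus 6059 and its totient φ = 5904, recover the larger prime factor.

φ(n) = (p−1)(q−1) = n − (p+q) + 1, so p + q = 6059 − 5904 + 1 = 156.
p and q are the roots of t² − 156t + 6059 = 0.
Discriminant: 156² − 4·6059 = 24336 − 24236 = 100; √100 = 10.
q = (156 − 10)/2 = 73, p = (156 + 10)/2 = 83.
Check: 73 · 83 = 6059.

83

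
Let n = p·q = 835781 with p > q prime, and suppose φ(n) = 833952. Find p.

953

φ(n) = (p−1)(q−1) = n − (p+q) + 1, so p + q = 835781 − 833952 + 1 = 1830.
p and q are the roots of t² − 1830t + 835781 = 0.
Discriminant: 1830² − 4·835781 = 3348900 − 3343124 = 5776; √5776 = 76.
q = (1830 − 76)/2 = 877, p = (1830 + 76)/2 = 953.
Check: 877 · 953 = 835781.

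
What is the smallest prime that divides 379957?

53

379957 is odd.
Digit sum 40, not divisible by 3.
Ends in 7: not divisible by 5.
7: 379957 = 7·54279 + 4
11: 379957 = 11·34541 + 6
13: 379957 = 13·29227 + 6
17: 379957 = 17·22350 + 7
19: 379957 = 19·19997 + 14
23: 379957 = 23·16519 + 20
29: 379957 = 29·13101 + 28
31: 379957 = 31·12256 + 21
37: 379957 = 37·10269 + 4
41: 379957 = 41·9267 + 10
43: 379957 = 43·8836 + 9
47: 379957 = 47·8084 + 9
53: 379957 = 53·7169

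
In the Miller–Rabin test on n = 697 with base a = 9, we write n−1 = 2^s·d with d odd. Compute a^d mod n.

155

697 − 1 = 696 = 2^3 · 87, so d = 87.
9^1 ≡ 9 (mod 697)
9^2 ≡ 9^2 = 81 ≡ 81 (mod 697)
9^4 ≡ 81^2 = 6561 ≡ 288 (mod 697)
9^8 ≡ 288^2 = 82944 ≡ 1 (mod 697)
9^16 ≡ 1^2 = 1 ≡ 1 (mod 697)
9^32 ≡ 1^2 = 1 ≡ 1 (mod 697)
9^64 ≡ 1^2 = 1 ≡ 1 (mod 697)
87 = 64 + 16 + 4 + 2 + 1 in binary powers of 2.
So 9^87 ≡ 1 · 1 · 288 · 81 · 9 ≡ 155 (mod 697).
Squaring chain: 155 → 327 → 288; never reaches −1, so base 9 is a Miller–Rabin witness that 697 is composite.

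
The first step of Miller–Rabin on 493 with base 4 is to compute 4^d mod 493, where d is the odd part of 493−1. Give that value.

493 − 1 = 492 = 2^2 · 123, so d = 123.
4^1 ≡ 4 (mod 493)
4^2 ≡ 4^2 = 16 ≡ 16 (mod 493)
4^4 ≡ 16^2 = 256 ≡ 256 (mod 493)
4^8 ≡ 256^2 = 65536 ≡ 460 (mod 493)
4^16 ≡ 460^2 = 211600 ≡ 103 (mod 493)
4^32 ≡ 103^2 = 10609 ≡ 256 (mod 493)
4^64 ≡ 256^2 = 65536 ≡ 460 (mod 493)
123 = 64 + 32 + 16 + 8 + 2 + 1 in binary powers of 2.
So 4^123 ≡ 460 · 256 · 103 · 460 · 16 · 4 ≡ 353 (mod 493).
Squaring chain: 353 → 373; never reaches −1, so base 4 is a Miller–Rabin witness that 493 is composite.

353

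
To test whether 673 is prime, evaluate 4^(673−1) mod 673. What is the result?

4^1 ≡ 4 (mod 673)
4^2 ≡ 4^2 = 16 ≡ 16 (mod 673)
4^4 ≡ 16^2 = 256 ≡ 256 (mod 673)
4^8 ≡ 256^2 = 65536 ≡ 255 (mod 673)
4^16 ≡ 255^2 = 65025 ≡ 417 (mod 673)
4^32 ≡ 417^2 = 173889 ≡ 255 (mod 673)
4^64 ≡ 255^2 = 65025 ≡ 417 (mod 673)
4^128 ≡ 417^2 = 173889 ≡ 255 (mod 673)
4^256 ≡ 255^2 = 65025 ≡ 417 (mod 673)
4^512 ≡ 417^2 = 173889 ≡ 255 (mod 673)
672 = 512 + 128 + 32 in binary powers of 2.
So 4^672 ≡ 255 · 255 · 255 ≡ 1 (mod 673).
Since the result is 1, base 4 gives no evidence that 673 is composite.

1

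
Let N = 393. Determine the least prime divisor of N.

393 is odd.
Digit sum 15, divisible by 3.

3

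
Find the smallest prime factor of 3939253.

3939253 is odd.
Digit sum 34, not divisible by 3.
Ends in 3: not divisible by 5.
7: 3939253 = 7·562750 + 3
11: 3939253 = 11·358113 + 10
13: 3939253 = 13·303019 + 6
17: 3939253 = 17·231720 + 13
19: 3939253 = 19·207329 + 2
23: 3939253 = 23·171271 + 20
29: 3939253 = 29·135836 + 9
31: 3939253 = 31·127072 + 21
37: 3939253 = 37·106466 + 11
41: 3939253 = 41·96079 + 14
43: 3939253 = 43·91610 + 23
47: 3939253 = 47·83813 + 42
53: 3939253 = 53·74325 + 28
59: 3939253 = 59·66767

59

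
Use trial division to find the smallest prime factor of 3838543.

41

3838543 is odd.
Digit sum 34, not divisible by 3.
Ends in 3: not divisible by 5.
7: 3838543 = 7·548363 + 2
11: 3838543 = 11·348958 + 5
13: 3838543 = 13·295272 + 7
17: 3838543 = 17·225796 + 11
19: 3838543 = 19·202028 + 11
23: 3838543 = 23·166893 + 4
29: 3838543 = 29·132363 + 16
31: 3838543 = 31·123823 + 30
37: 3838543 = 37·103744 + 15
41: 3838543 = 41·93623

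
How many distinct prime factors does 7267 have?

2

7267 = 13^2 · 43
7267 = 13^2 · 43, which has 2 distinct prime factors.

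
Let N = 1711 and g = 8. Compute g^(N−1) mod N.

789

8^1 ≡ 8 (mod 1711)
8^2 ≡ 8^2 = 64 ≡ 64 (mod 1711)
8^4 ≡ 64^2 = 4096 ≡ 674 (mod 1711)
8^8 ≡ 674^2 = 454276 ≡ 861 (mod 1711)
8^16 ≡ 861^2 = 741321 ≡ 458 (mod 1711)
8^32 ≡ 458^2 = 209764 ≡ 1022 (mod 1711)
8^64 ≡ 1022^2 = 1044484 ≡ 774 (mod 1711)
8^128 ≡ 774^2 = 599076 ≡ 226 (mod 1711)
8^256 ≡ 226^2 = 51076 ≡ 1457 (mod 1711)
8^512 ≡ 1457^2 = 2122849 ≡ 1209 (mod 1711)
8^1024 ≡ 1209^2 = 1461681 ≡ 487 (mod 1711)
1710 = 1024 + 512 + 128 + 32 + 8 + 4 + 2 in binary powers of 2.
So 8^1710 ≡ 487 · 1209 · 226 · 1022 · 861 · 674 · 64 ≡ 789 (mod 1711).
Since 789 ≠ 1, base 8 is a Fermat witness: 1711 is composite.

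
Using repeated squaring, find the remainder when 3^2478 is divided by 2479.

2452

3^1 ≡ 3 (mod 2479)
3^2 ≡ 3^2 = 9 ≡ 9 (mod 2479)
3^4 ≡ 9^2 = 81 ≡ 81 (mod 2479)
3^8 ≡ 81^2 = 6561 ≡ 1603 (mod 2479)
3^16 ≡ 1603^2 = 2569609 ≡ 1365 (mod 2479)
3^32 ≡ 1365^2 = 1863225 ≡ 1496 (mod 2479)
3^64 ≡ 1496^2 = 2238016 ≡ 1958 (mod 2479)
3^128 ≡ 1958^2 = 3833764 ≡ 1230 (mod 2479)
3^256 ≡ 1230^2 = 1512900 ≡ 710 (mod 2479)
3^512 ≡ 710^2 = 504100 ≡ 863 (mod 2479)
3^1024 ≡ 863^2 = 744769 ≡ 1069 (mod 2479)
3^2048 ≡ 1069^2 = 1142761 ≡ 2421 (mod 2479)
2478 = 2048 + 256 + 128 + 32 + 8 + 4 + 2 in binary powers of 2.
So 3^2478 ≡ 2421 · 710 · 1230 · 1496 · 1603 · 81 · 9 ≡ 2452 (mod 2479).
Since 2452 ≠ 1, base 3 is a Fermat witness: 2479 is composite.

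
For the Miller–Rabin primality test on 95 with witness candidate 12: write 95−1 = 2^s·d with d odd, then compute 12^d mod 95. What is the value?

8

95 − 1 = 94 = 2^1 · 47, so d = 47.
12^1 ≡ 12 (mod 95)
12^2 ≡ 12^2 = 144 ≡ 49 (mod 95)
12^4 ≡ 49^2 = 2401 ≡ 26 (mod 95)
12^8 ≡ 26^2 = 676 ≡ 11 (mod 95)
12^16 ≡ 11^2 = 121 ≡ 26 (mod 95)
12^32 ≡ 26^2 = 676 ≡ 11 (mod 95)
47 = 32 + 8 + 4 + 2 + 1 in binary powers of 2.
So 12^47 ≡ 11 · 11 · 26 · 49 · 12 ≡ 8 (mod 95).
Squaring chain: 8; never reaches −1, so base 12 is a Miller–Rabin witness that 95 is composite.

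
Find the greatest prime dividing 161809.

161809 = 43 · 3763
3763 = 53 · 71
71 is prime.
So 161809 = 43 · 53 · 71; the largest prime factor is 71.

71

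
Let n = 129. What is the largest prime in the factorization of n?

43

129 = 3 · 43
43 is prime.
So 129 = 3 · 43; the largest prime factor is 43.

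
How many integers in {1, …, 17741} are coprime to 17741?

17472

Factor: 17741 = 113 · 157.
φ(17741) = (113−1) · (157−1) = 112 · 156 = 17472.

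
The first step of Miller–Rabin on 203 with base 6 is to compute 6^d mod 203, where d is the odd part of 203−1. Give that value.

13

203 − 1 = 202 = 2^1 · 101, so d = 101.
6^1 ≡ 6 (mod 203)
6^2 ≡ 6^2 = 36 ≡ 36 (mod 203)
6^4 ≡ 36^2 = 1296 ≡ 78 (mod 203)
6^8 ≡ 78^2 = 6084 ≡ 197 (mod 203)
6^16 ≡ 197^2 = 38809 ≡ 36 (mod 203)
6^32 ≡ 36^2 = 1296 ≡ 78 (mod 203)
6^64 ≡ 78^2 = 6084 ≡ 197 (mod 203)
101 = 64 + 32 + 4 + 1 in binary powers of 2.
So 6^101 ≡ 197 · 78 · 78 · 6 ≡ 13 (mod 203).
Squaring chain: 13; never reaches −1, so base 6 is a Miller–Rabin witness that 203 is composite.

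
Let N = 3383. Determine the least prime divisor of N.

17

3383 is odd.
Digit sum 17, not divisible by 3.
Ends in 3: not divisible by 5.
7: 3383 = 7·483 + 2
11: 3383 = 11·307 + 6
13: 3383 = 13·260 + 3
17: 3383 = 17·199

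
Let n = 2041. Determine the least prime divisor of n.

13

2041 is odd.
Digit sum 7, not divisible by 3.
Ends in 1: not divisible by 5.
7: 2041 = 7·291 + 4
11: 2041 = 11·185 + 6
13: 2041 = 13·157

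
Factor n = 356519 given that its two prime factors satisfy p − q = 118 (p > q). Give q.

Since p = q + 118, we have 356519 = q(q + 118), so q² + 118q − 356519 = 0.
Discriminant: 118² + 4·356519 = 13924 + 1426076 = 1440000; √1440000 = 1200.
q = (−118 + 1200)/2 = 541, and p = q + 118 = 659.
Check: 541 · 659 = 356519.

541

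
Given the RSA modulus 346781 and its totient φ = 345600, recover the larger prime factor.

φ(n) = (p−1)(q−1) = n − (p+q) + 1, so p + q = 346781 − 345600 + 1 = 1182.
p and q are the roots of t² − 1182t + 346781 = 0.
Discriminant: 1182² − 4·346781 = 1397124 − 1387124 = 10000; √10000 = 100.
q = (1182 − 100)/2 = 541, p = (1182 + 100)/2 = 641.
Check: 541 · 641 = 346781.

641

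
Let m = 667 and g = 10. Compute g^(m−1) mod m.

10^1 ≡ 10 (mod 667)
10^2 ≡ 10^2 = 100 ≡ 100 (mod 667)
10^4 ≡ 100^2 = 10000 ≡ 662 (mod 667)
10^8 ≡ 662^2 = 438244 ≡ 25 (mod 667)
10^16 ≡ 25^2 = 625 ≡ 625 (mod 667)
10^32 ≡ 625^2 = 390625 ≡ 430 (mod 667)
10^64 ≡ 430^2 = 184900 ≡ 141 (mod 667)
10^128 ≡ 141^2 = 19881 ≡ 538 (mod 667)
10^256 ≡ 538^2 = 289444 ≡ 633 (mod 667)
10^512 ≡ 633^2 = 400689 ≡ 489 (mod 667)
666 = 512 + 128 + 16 + 8 + 2 in binary powers of 2.
So 10^666 ≡ 489 · 538 · 625 · 25 · 100 ≡ 236 (mod 667).
Since 236 ≠ 1, base 10 is a Fermat witness: 667 is composite.

236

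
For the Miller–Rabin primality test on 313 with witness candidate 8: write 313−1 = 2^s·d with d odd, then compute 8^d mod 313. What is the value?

288

313 − 1 = 312 = 2^3 · 39, so d = 39.
8^1 ≡ 8 (mod 313)
8^2 ≡ 8^2 = 64 ≡ 64 (mod 313)
8^4 ≡ 64^2 = 4096 ≡ 27 (mod 313)
8^8 ≡ 27^2 = 729 ≡ 103 (mod 313)
8^16 ≡ 103^2 = 10609 ≡ 280 (mod 313)
8^32 ≡ 280^2 = 78400 ≡ 150 (mod 313)
39 = 32 + 4 + 2 + 1 in binary powers of 2.
So 8^39 ≡ 150 · 27 · 64 · 8 ≡ 288 (mod 313).
Squaring chain: 288 → 312 → 1; reaches −1, so base 8 does not prove 313 composite.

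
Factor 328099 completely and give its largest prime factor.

328099 = 59 · 5561
5561 = 67 · 83
83 is prime.
So 328099 = 59 · 67 · 83; the largest prime factor is 83.

83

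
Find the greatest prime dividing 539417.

97

539417 = 67 · 8051
8051 = 83 · 97
97 is prime.
So 539417 = 67 · 83 · 97; the largest prime factor is 97.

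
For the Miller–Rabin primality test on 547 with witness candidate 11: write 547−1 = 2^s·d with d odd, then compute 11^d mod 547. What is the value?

547 − 1 = 546 = 2^1 · 273, so d = 273.
11^1 ≡ 11 (mod 547)
11^2 ≡ 11^2 = 121 ≡ 121 (mod 547)
11^4 ≡ 121^2 = 14641 ≡ 419 (mod 547)
11^8 ≡ 419^2 = 175561 ≡ 521 (mod 547)
11^16 ≡ 521^2 = 271441 ≡ 129 (mod 547)
11^32 ≡ 129^2 = 16641 ≡ 231 (mod 547)
11^64 ≡ 231^2 = 53361 ≡ 302 (mod 547)
11^128 ≡ 302^2 = 91204 ≡ 402 (mod 547)
11^256 ≡ 402^2 = 161604 ≡ 239 (mod 547)
273 = 256 + 16 + 1 in binary powers of 2.
So 11^273 ≡ 239 · 129 · 11 ≡ 1 (mod 547).
Since 11^d ≡ 1 (mod 547), base 11 does not prove 547 composite.

1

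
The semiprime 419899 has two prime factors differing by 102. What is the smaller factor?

Since p = q + 102, we have 419899 = q(q + 102), so q² + 102q − 419899 = 0.
Discriminant: 102² + 4·419899 = 10404 + 1679596 = 1690000; √1690000 = 1300.
q = (−102 + 1300)/2 = 599, and p = q + 102 = 701.
Check: 599 · 701 = 419899.

599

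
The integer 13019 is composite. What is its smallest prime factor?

13019 is odd.
Digit sum 14, not divisible by 3.
Ends in 9: not divisible by 5.
7: 13019 = 7·1859 + 6
11: 13019 = 11·1183 + 6
13: 13019 = 13·1001 + 6
17: 13019 = 17·765 + 14
19: 13019 = 19·685 + 4
23: 13019 = 23·566 + 1
29: 13019 = 29·448 + 27
31: 13019 = 31·419 + 30
37: 13019 = 37·351 + 32
41: 13019 = 41·317 + 22
43: 13019 = 43·302 + 33
47: 13019 = 47·277

47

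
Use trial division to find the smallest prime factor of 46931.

71

46931 is odd.
Digit sum 23, not divisible by 3.
Ends in 1: not divisible by 5.
7: 46931 = 7·6704 + 3
11: 46931 = 11·4266 + 5
13: 46931 = 13·3610 + 1
17: 46931 = 17·2760 + 11
19: 46931 = 19·2470 + 1
23: 46931 = 23·2040 + 11
29: 46931 = 29·1618 + 9
31: 46931 = 31·1513 + 28
37: 46931 = 37·1268 + 15
41: 46931 = 41·1144 + 27
43: 46931 = 43·1091 + 18
47: 46931 = 47·998 + 25
53: 46931 = 53·885 + 26
59: 46931 = 59·795 + 26
61: 46931 = 61·769 + 22
67: 46931 = 67·700 + 31
71: 46931 = 71·661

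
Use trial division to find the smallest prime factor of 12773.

53

12773 is odd.
Digit sum 20, not divisible by 3.
Ends in 3: not divisible by 5.
7: 12773 = 7·1824 + 5
11: 12773 = 11·1161 + 2
13: 12773 = 13·982 + 7
17: 12773 = 17·751 + 6
19: 12773 = 19·672 + 5
23: 12773 = 23·555 + 8
29: 12773 = 29·440 + 13
31: 12773 = 31·412 + 1
37: 12773 = 37·345 + 8
41: 12773 = 41·311 + 22
43: 12773 = 43·297 + 2
47: 12773 = 47·271 + 36
53: 12773 = 53·241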